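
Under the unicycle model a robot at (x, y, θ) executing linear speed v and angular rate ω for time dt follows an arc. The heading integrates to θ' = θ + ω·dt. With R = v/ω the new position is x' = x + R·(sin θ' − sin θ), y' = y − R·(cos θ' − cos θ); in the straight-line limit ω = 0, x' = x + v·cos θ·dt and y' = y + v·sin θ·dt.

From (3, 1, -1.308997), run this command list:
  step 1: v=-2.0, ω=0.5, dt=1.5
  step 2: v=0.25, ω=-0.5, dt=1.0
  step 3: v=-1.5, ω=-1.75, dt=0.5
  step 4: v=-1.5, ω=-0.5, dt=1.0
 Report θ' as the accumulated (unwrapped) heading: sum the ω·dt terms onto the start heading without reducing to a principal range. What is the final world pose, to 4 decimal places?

(2.2288, 5.1151, -2.4340)

step 1: θ'=-0.5590 (R=-4.0000) → pose (1.2576, 3.3559, -0.5590)
step 2: θ'=-1.0590 (R=-0.5000) → pose (1.4284, 3.1769, -1.0590)
step 3: θ'=-1.9340 (R=0.8571) → pose (1.3745, 3.9012, -1.9340)
step 4: θ'=-2.4340 (R=3.0000) → pose (2.2288, 5.1151, -2.4340)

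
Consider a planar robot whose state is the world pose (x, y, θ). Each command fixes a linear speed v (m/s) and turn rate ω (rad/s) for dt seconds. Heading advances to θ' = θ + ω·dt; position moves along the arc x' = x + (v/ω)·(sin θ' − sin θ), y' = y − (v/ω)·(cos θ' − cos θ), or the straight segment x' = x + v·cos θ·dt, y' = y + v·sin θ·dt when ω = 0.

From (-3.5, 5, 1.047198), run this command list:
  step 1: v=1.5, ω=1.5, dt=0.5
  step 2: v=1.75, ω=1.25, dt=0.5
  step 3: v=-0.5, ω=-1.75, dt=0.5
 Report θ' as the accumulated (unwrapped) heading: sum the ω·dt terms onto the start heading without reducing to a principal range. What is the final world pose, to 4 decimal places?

step 1: θ'=1.7972 (R=1.0000) → pose (-3.3915, 5.7245, 1.7972)
step 2: θ'=2.4222 (R=1.4000) → pose (-3.8333, 6.4633, 2.4222)
step 3: θ'=1.5472 (R=0.2857) → pose (-3.7359, 6.2416, 1.5472)

(-3.7359, 6.2416, 1.5472)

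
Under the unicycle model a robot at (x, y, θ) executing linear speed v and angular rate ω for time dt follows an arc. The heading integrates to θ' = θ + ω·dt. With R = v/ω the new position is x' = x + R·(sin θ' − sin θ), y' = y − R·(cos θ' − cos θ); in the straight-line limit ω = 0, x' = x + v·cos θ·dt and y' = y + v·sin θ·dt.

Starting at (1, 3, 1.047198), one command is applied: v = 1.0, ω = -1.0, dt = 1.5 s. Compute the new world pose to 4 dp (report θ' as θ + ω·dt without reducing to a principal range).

θ' = 1.0472 + -1.0·1.5 = -0.4528
R = v/ω = 1.0/-1.0 = -1.0000
x' = 1 + -1.0000·(sin -0.4528 − sin 1.0472) = 2.3035
y' = 3 − -1.0000·(cos -0.4528 − cos 1.0472) = 3.3992

(2.3035, 3.3992, -0.4528)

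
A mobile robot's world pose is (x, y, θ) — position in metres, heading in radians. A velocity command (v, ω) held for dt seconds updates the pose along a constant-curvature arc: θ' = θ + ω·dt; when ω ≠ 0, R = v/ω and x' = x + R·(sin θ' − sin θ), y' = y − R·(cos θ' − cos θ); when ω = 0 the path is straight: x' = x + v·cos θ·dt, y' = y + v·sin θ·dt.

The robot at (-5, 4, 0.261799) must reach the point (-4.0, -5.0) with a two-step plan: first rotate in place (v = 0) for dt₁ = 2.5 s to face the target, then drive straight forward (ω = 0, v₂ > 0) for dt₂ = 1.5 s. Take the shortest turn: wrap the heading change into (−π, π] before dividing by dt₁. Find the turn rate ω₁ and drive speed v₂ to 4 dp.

heading to target = atan2(-5−4, -4−-5) = -1.4601
Δθ = wrap(-1.4601 − 0.2618) = -1.7219; ω₁ = Δθ/dt₁ = -0.6888
distance = √((-4−-5)² + (-5−4)²) = 9.0554; v₂ = distance/dt₂ = 6.0369

ω₁ = -0.6888, v₂ = 6.0369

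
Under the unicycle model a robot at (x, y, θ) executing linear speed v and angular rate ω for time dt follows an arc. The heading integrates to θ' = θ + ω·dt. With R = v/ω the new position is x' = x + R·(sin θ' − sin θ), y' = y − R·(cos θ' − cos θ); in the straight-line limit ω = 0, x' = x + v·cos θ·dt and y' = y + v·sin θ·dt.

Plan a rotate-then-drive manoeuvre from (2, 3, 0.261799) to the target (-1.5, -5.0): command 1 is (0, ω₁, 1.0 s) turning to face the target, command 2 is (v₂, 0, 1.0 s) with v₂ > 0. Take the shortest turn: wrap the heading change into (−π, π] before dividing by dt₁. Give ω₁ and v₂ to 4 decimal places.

heading to target = atan2(-5−3, -1.5−2) = -1.9832
Δθ = wrap(-1.9832 − 0.2618) = -2.2450; ω₁ = Δθ/dt₁ = -2.2450
distance = √((-1.5−2)² + (-5−3)²) = 8.7321; v₂ = distance/dt₂ = 8.7321

ω₁ = -2.2450, v₂ = 8.7321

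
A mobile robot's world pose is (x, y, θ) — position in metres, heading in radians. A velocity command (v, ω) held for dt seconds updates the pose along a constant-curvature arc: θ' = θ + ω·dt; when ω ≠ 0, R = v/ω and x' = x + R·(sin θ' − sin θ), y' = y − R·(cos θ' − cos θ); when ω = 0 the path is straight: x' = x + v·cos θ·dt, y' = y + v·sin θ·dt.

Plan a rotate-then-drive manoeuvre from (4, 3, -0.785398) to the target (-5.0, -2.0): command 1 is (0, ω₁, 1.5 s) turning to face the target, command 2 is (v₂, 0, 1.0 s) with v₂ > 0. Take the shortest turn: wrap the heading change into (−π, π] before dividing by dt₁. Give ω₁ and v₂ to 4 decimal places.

heading to target = atan2(-2−3, -5−4) = -2.6345
Δθ = wrap(-2.6345 − -0.7854) = -1.8491; ω₁ = Δθ/dt₁ = -1.2327
distance = √((-5−4)² + (-2−3)²) = 10.2956; v₂ = distance/dt₂ = 10.2956

ω₁ = -1.2327, v₂ = 10.2956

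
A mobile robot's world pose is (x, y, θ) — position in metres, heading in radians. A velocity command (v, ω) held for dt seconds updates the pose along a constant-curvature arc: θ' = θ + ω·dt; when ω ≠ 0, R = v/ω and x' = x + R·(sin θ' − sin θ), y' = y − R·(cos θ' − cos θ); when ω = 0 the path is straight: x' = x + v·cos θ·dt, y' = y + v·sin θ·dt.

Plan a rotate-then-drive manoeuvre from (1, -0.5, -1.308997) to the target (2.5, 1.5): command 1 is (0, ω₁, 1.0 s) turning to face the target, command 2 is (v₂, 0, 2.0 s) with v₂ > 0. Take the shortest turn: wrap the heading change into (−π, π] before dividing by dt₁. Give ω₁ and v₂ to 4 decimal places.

ω₁ = 2.2363, v₂ = 1.2500

heading to target = atan2(1.5−-0.5, 2.5−1) = 0.9273
Δθ = wrap(0.9273 − -1.3090) = 2.2363; ω₁ = Δθ/dt₁ = 2.2363
distance = √((2.5−1)² + (1.5−-0.5)²) = 2.5000; v₂ = distance/dt₂ = 1.2500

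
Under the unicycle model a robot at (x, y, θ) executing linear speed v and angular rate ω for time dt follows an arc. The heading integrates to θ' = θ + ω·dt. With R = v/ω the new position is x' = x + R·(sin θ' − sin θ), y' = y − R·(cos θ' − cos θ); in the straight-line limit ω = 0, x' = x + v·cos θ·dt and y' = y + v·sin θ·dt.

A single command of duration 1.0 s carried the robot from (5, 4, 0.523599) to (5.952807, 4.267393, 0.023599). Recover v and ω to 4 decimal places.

v = 1.0000, ω = -0.5000

Δθ = 0.023599 − 0.523599 = -0.500000
ω = Δθ/dt = -0.500000/1.0 = -0.5000
R = Δx/(sin θ' − sin θ) = -2.0000
v = R·ω = -2.0000·-0.5000 = 1.0000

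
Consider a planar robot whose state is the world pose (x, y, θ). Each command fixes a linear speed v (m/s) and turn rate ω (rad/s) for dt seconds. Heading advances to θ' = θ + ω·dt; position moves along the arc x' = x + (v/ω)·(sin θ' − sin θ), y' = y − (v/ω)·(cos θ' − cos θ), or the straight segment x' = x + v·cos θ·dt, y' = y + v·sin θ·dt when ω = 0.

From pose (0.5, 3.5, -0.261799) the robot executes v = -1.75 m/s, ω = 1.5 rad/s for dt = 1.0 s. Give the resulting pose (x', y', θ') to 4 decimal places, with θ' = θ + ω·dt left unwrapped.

(-0.9047, 2.7540, 1.2382)

θ' = -0.2618 + 1.5·1.0 = 1.2382
R = v/ω = -1.75/1.5 = -1.1667
x' = 0.5 + -1.1667·(sin 1.2382 − sin -0.2618) = -0.9047
y' = 3.5 − -1.1667·(cos 1.2382 − cos -0.2618) = 2.7540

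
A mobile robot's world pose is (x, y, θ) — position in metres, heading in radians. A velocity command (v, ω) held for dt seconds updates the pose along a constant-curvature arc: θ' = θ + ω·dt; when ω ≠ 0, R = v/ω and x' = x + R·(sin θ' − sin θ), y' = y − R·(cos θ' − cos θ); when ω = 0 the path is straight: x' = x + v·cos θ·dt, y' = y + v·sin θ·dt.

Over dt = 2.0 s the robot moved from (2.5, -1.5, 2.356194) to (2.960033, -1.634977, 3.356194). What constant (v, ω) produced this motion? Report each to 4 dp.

Δθ = 3.356194 − 2.356194 = 1.000000
ω = Δθ/dt = 1.000000/2.0 = 0.5000
R = Δx/(sin θ' − sin θ) = -0.5000
v = R·ω = -0.5000·0.5000 = -0.2500

v = -0.2500, ω = 0.5000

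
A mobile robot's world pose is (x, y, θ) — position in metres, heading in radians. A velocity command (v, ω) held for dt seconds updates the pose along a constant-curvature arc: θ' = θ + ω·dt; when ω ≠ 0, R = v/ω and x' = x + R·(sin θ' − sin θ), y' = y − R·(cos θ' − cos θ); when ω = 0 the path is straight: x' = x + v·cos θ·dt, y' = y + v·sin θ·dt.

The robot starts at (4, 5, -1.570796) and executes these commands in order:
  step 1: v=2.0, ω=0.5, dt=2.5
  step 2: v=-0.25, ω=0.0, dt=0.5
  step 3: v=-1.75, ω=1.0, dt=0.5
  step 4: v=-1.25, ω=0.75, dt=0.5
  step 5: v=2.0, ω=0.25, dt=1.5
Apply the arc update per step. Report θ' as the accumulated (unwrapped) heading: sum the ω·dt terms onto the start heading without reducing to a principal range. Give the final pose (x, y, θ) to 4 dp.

step 1: θ'=-0.3208 (R=4.0000) → pose (6.7387, 1.2041, -0.3208)
step 2: θ'=-0.3208 (straight) → pose (6.6201, 1.2435, -0.3208)
step 3: θ'=0.1792 (R=-1.7500) → pose (5.7563, 1.3047, 0.1792)
step 4: θ'=0.5542 (R=-1.6667) → pose (5.1763, 1.0820, 0.5542)
step 5: θ'=0.9292 (R=8.0000) → pose (7.3753, 3.0967, 0.9292)

(7.3753, 3.0967, 0.9292)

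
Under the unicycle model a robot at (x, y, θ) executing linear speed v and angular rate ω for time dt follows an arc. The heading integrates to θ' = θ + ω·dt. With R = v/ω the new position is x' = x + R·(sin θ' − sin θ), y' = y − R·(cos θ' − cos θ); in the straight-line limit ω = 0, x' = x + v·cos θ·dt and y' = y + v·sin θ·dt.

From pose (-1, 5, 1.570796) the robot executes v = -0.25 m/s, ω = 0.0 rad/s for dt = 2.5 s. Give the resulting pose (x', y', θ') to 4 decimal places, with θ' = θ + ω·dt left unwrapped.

(-1.0000, 4.3750, 1.5708)

θ' = 1.5708 + 0.0·2.5 = 1.5708
ω = 0 → straight: x' = -1 + -0.25·cos(1.5708)·2.5 = -1.0000
y' = 5 + -0.25·sin(1.5708)·2.5 = 4.3750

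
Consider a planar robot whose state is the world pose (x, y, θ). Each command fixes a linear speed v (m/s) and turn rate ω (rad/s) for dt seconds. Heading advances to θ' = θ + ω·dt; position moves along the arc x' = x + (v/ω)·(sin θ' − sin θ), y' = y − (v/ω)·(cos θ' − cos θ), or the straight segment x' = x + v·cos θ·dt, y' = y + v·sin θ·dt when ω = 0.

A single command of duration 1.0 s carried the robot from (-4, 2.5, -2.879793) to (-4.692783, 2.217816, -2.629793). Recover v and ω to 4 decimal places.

v = 0.7500, ω = 0.2500

Δθ = -2.629793 − -2.879793 = 0.250000
ω = Δθ/dt = 0.250000/1.0 = 0.2500
R = Δx/(sin θ' − sin θ) = 3.0000
v = R·ω = 3.0000·0.2500 = 0.7500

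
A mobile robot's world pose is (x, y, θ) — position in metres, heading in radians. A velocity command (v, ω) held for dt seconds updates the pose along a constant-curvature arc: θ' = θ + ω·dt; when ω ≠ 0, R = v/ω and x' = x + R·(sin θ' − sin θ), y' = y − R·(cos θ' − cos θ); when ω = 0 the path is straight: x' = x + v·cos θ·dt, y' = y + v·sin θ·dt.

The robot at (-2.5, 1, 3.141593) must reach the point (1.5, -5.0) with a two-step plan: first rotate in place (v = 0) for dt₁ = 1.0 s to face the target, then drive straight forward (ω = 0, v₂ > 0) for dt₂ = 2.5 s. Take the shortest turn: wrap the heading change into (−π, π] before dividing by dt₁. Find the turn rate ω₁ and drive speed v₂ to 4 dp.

ω₁ = 2.1588, v₂ = 2.8844

heading to target = atan2(-5−1, 1.5−-2.5) = -0.9828
Δθ = wrap(-0.9828 − 3.1416) = 2.1588; ω₁ = Δθ/dt₁ = 2.1588
distance = √((1.5−-2.5)² + (-5−1)²) = 7.2111; v₂ = distance/dt₂ = 2.8844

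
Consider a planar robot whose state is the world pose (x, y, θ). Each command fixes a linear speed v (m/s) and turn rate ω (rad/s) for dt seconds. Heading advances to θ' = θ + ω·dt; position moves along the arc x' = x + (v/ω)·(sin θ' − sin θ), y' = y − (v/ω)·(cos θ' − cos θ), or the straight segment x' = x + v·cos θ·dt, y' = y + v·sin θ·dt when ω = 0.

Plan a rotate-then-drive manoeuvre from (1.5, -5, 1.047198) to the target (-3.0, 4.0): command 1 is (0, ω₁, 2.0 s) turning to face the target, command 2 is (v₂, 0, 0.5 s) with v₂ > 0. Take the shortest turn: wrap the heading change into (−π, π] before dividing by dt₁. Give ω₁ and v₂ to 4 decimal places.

ω₁ = 0.4936, v₂ = 20.1246

heading to target = atan2(4−-5, -3−1.5) = 2.0344
Δθ = wrap(2.0344 − 1.0472) = 0.9872; ω₁ = Δθ/dt₁ = 0.4936
distance = √((-3−1.5)² + (4−-5)²) = 10.0623; v₂ = distance/dt₂ = 20.1246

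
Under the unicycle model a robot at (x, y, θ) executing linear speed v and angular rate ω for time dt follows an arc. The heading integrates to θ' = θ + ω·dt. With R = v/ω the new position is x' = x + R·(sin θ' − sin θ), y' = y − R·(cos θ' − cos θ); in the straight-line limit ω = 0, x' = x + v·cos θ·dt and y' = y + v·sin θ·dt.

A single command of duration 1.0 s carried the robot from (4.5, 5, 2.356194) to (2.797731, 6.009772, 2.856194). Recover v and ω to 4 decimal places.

Δθ = 2.856194 − 2.356194 = 0.500000
ω = Δθ/dt = 0.500000/1.0 = 0.5000
R = Δx/(sin θ' − sin θ) = 4.0000
v = R·ω = 4.0000·0.5000 = 2.0000

v = 2.0000, ω = 0.5000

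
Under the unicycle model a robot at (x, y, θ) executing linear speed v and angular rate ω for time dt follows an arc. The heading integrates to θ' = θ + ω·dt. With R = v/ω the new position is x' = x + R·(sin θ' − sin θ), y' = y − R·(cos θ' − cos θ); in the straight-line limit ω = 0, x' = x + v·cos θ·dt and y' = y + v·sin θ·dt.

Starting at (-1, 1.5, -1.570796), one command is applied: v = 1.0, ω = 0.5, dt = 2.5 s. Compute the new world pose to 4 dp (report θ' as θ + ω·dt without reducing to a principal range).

(0.3694, -0.3980, -0.3208)

θ' = -1.5708 + 0.5·2.5 = -0.3208
R = v/ω = 1.0/0.5 = 2.0000
x' = -1 + 2.0000·(sin -0.3208 − sin -1.5708) = 0.3694
y' = 1.5 − 2.0000·(cos -0.3208 − cos -1.5708) = -0.3980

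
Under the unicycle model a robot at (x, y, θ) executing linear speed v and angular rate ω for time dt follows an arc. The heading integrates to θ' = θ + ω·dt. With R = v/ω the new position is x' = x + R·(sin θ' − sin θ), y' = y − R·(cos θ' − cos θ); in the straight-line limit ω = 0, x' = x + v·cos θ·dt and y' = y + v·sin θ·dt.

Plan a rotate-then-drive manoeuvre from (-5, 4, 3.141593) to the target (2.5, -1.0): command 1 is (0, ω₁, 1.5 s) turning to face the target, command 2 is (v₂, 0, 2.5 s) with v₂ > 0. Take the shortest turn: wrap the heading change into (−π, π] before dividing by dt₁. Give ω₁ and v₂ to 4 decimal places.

ω₁ = 1.7024, v₂ = 3.6056

heading to target = atan2(-1−4, 2.5−-5) = -0.5880
Δθ = wrap(-0.5880 − 3.1416) = 2.5536; ω₁ = Δθ/dt₁ = 1.7024
distance = √((2.5−-5)² + (-1−4)²) = 9.0139; v₂ = distance/dt₂ = 3.6056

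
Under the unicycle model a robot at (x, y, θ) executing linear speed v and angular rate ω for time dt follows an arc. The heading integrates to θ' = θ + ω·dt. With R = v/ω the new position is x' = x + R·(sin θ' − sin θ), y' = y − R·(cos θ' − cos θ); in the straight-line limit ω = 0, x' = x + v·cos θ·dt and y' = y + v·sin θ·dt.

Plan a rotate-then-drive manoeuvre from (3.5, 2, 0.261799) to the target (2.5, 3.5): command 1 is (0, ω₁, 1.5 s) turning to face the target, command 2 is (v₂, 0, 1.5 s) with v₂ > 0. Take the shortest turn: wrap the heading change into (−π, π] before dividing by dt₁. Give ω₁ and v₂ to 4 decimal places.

ω₁ = 1.2647, v₂ = 1.2019

heading to target = atan2(3.5−2, 2.5−3.5) = 2.1588
Δθ = wrap(2.1588 − 0.2618) = 1.8970; ω₁ = Δθ/dt₁ = 1.2647
distance = √((2.5−3.5)² + (3.5−2)²) = 1.8028; v₂ = distance/dt₂ = 1.2019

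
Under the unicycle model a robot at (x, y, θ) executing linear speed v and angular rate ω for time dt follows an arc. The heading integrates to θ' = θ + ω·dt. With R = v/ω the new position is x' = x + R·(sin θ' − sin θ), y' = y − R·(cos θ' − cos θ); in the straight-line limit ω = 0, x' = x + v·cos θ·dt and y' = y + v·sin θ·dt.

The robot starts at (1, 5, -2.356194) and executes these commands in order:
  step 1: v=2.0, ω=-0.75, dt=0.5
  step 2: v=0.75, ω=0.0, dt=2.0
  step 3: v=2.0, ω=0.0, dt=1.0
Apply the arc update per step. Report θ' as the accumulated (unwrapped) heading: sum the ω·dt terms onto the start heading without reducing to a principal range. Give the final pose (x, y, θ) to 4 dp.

(-3.0311, 3.0440, -2.7312)

step 1: θ'=-2.7312 (R=-2.6667) → pose (0.1783, 4.4404, -2.7312)
step 2: θ'=-2.7312 (straight) → pose (-1.1971, 3.8419, -2.7312)
step 3: θ'=-2.7312 (straight) → pose (-3.0311, 3.0440, -2.7312)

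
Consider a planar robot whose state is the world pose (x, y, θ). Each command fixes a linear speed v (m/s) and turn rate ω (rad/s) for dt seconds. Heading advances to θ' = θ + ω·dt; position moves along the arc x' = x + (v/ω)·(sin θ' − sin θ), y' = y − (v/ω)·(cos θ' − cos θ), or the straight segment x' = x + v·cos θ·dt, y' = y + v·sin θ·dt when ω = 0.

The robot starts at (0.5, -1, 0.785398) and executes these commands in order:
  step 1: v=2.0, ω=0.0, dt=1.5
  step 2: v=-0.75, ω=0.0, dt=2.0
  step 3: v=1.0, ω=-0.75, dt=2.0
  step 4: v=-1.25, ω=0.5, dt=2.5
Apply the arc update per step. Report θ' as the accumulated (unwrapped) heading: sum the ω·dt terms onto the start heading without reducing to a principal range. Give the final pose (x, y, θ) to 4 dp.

(0.4635, 0.3868, 0.5354)

step 1: θ'=0.7854 (straight) → pose (2.6213, 1.1213, 0.7854)
step 2: θ'=0.7854 (straight) → pose (1.5607, 0.0607, 0.7854)
step 3: θ'=-0.7146 (R=-1.3333) → pose (3.3772, 0.1250, -0.7146)
step 4: θ'=0.5354 (R=-2.5000) → pose (0.4635, 0.3868, 0.5354)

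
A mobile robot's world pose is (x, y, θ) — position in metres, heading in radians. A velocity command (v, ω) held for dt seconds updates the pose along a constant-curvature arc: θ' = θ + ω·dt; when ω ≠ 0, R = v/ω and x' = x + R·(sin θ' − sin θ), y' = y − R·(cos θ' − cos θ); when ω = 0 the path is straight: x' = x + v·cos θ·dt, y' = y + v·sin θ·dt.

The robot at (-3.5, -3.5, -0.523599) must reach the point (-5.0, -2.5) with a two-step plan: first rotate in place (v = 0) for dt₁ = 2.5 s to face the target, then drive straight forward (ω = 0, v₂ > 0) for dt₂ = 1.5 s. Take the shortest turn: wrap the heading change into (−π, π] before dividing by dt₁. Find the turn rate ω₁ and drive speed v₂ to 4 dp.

ω₁ = 1.2309, v₂ = 1.2019

heading to target = atan2(-2.5−-3.5, -5−-3.5) = 2.5536
Δθ = wrap(2.5536 − -0.5236) = 3.0772; ω₁ = Δθ/dt₁ = 1.2309
distance = √((-5−-3.5)² + (-2.5−-3.5)²) = 1.8028; v₂ = distance/dt₂ = 1.2019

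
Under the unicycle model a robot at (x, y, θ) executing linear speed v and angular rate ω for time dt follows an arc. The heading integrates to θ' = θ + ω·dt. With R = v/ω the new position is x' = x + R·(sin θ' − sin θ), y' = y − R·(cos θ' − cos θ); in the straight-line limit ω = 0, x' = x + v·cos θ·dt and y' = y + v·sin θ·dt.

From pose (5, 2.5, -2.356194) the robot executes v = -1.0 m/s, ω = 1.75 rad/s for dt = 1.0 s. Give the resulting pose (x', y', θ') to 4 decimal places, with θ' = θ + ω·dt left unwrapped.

(4.9215, 3.3737, -0.6062)

θ' = -2.3562 + 1.75·1.0 = -0.6062
R = v/ω = -1.0/1.75 = -0.5714
x' = 5 + -0.5714·(sin -0.6062 − sin -2.3562) = 4.9215
y' = 2.5 − -0.5714·(cos -0.6062 − cos -2.3562) = 3.3737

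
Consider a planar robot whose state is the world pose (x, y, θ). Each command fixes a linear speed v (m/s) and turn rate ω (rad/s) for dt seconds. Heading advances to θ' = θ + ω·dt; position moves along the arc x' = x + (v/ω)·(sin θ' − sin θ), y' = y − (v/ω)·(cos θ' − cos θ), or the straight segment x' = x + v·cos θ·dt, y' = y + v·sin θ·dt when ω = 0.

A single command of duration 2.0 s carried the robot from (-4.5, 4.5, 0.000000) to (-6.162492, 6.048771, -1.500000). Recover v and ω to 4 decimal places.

v = -1.2500, ω = -0.7500

Δθ = -1.500000 − 0.000000 = -1.500000
ω = Δθ/dt = -1.500000/2.0 = -0.7500
R = Δx/(sin θ' − sin θ) = 1.6667
v = R·ω = 1.6667·-0.7500 = -1.2500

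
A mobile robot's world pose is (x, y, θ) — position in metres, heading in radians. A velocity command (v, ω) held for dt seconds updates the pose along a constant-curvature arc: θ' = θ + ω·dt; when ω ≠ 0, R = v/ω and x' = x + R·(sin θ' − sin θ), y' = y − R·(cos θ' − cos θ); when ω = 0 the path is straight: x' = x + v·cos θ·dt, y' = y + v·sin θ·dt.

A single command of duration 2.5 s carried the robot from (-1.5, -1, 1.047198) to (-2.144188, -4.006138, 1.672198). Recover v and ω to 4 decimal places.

Δθ = 1.672198 − 1.047198 = 0.625000
ω = Δθ/dt = 0.625000/2.5 = 0.2500
R = −Δy/(cos θ' − cos θ) = -5.0000
v = R·ω = -5.0000·0.2500 = -1.2500

v = -1.2500, ω = 0.2500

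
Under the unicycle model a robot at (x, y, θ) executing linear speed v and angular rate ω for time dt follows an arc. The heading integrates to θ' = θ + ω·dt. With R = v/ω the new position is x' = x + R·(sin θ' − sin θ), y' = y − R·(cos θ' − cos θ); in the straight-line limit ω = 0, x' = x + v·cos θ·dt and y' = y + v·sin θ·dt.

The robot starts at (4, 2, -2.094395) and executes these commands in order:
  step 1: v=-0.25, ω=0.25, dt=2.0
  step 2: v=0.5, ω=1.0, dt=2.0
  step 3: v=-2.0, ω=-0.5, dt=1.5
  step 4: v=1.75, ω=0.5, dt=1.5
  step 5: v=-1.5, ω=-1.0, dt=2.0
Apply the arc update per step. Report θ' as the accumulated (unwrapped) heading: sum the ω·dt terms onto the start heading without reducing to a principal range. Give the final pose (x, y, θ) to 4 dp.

(2.3733, 3.4077, -1.5944)

step 1: θ'=-1.5944 (R=-1.0000) → pose (4.1337, 2.4764, -1.5944)
step 2: θ'=0.4056 (R=0.5000) → pose (4.8308, 2.0052, 0.4056)
step 3: θ'=-0.3444 (R=4.0000) → pose (1.9020, 1.9155, -0.3444)
step 4: θ'=0.4056 (R=3.5000) → pose (4.4647, 1.9940, 0.4056)
step 5: θ'=-1.5944 (R=1.5000) → pose (2.3733, 3.4077, -1.5944)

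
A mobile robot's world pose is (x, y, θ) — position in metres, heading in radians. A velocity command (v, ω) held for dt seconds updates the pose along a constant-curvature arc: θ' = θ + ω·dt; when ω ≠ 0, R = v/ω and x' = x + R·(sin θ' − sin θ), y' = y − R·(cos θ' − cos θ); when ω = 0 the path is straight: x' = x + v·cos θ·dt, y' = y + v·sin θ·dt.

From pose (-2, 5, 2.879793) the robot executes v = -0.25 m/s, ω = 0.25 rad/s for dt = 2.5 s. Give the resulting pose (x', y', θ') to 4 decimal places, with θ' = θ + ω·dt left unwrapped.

(-1.3859, 5.0312, 3.5048)

θ' = 2.8798 + 0.25·2.5 = 3.5048
R = v/ω = -0.25/0.25 = -1.0000
x' = -2 + -1.0000·(sin 3.5048 − sin 2.8798) = -1.3859
y' = 5 − -1.0000·(cos 3.5048 − cos 2.8798) = 5.0312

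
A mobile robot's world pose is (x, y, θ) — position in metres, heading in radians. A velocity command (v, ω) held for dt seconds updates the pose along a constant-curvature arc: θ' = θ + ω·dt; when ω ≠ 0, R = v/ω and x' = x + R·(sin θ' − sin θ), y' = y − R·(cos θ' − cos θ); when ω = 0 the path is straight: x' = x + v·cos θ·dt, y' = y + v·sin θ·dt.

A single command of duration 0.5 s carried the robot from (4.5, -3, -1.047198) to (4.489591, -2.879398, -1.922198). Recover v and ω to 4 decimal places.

Δθ = -1.922198 − -1.047198 = -0.875000
ω = Δθ/dt = -0.875000/0.5 = -1.7500
R = −Δy/(cos θ' − cos θ) = 0.1429
v = R·ω = 0.1429·-1.7500 = -0.2500

v = -0.2500, ω = -1.7500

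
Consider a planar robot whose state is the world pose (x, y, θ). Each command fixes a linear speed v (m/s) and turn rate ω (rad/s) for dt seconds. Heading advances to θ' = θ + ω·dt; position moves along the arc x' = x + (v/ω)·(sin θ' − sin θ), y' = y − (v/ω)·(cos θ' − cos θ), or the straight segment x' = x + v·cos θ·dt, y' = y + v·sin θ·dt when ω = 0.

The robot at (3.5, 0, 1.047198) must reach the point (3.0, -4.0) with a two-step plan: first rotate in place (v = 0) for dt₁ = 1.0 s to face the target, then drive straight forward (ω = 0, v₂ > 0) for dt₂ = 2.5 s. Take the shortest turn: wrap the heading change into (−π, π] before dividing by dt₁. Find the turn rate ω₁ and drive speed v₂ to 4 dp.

ω₁ = -2.7423, v₂ = 1.6125

heading to target = atan2(-4−0, 3−3.5) = -1.6952
Δθ = wrap(-1.6952 − 1.0472) = -2.7423; ω₁ = Δθ/dt₁ = -2.7423
distance = √((3−3.5)² + (-4−0)²) = 4.0311; v₂ = distance/dt₂ = 1.6125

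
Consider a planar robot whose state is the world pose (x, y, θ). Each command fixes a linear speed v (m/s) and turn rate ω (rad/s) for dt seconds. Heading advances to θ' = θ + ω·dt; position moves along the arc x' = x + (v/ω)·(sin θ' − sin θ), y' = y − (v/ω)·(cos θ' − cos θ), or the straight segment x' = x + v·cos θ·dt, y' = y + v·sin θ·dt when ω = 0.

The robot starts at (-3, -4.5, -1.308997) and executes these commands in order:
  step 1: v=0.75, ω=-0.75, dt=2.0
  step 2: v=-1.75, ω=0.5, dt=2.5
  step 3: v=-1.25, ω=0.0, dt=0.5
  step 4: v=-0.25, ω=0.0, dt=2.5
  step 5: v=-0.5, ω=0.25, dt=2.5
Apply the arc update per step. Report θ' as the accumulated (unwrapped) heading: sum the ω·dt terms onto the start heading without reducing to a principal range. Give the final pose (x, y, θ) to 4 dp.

step 1: θ'=-2.8090 (R=-1.0000) → pose (-3.6394, -5.7040, -2.8090)
step 2: θ'=-1.5590 (R=-3.5000) → pose (-1.2824, -2.3545, -1.5590)
step 3: θ'=-1.5590 (straight) → pose (-1.2898, -1.7296, -1.5590)
step 4: θ'=-1.5590 (straight) → pose (-1.2972, -1.1046, -1.5590)
step 5: θ'=-0.9340 (R=-2.0000) → pose (-1.6890, 0.0610, -0.9340)

(-1.6890, 0.0610, -0.9340)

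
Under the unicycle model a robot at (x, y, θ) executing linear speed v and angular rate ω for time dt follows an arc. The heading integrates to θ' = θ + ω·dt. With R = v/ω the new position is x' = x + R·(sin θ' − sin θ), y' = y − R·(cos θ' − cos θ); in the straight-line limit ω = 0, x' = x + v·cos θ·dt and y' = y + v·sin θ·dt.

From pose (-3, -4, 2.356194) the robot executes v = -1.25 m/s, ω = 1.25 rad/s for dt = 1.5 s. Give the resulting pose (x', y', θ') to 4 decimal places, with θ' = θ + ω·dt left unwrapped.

θ' = 2.3562 + 1.25·1.5 = 4.2312
R = v/ω = -1.25/1.25 = -1.0000
x' = -3 + -1.0000·(sin 4.2312 − sin 2.3562) = -1.4065
y' = -4 − -1.0000·(cos 4.2312 − cos 2.3562) = -3.7557

(-1.4065, -3.7557, 4.2312)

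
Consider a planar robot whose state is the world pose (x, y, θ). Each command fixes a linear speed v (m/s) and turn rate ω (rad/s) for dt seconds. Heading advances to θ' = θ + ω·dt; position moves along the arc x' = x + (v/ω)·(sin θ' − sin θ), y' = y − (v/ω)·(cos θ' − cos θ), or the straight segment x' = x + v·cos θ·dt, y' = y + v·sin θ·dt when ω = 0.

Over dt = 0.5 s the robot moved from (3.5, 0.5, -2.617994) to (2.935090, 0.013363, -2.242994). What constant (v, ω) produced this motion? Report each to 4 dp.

v = 1.5000, ω = 0.7500

Δθ = -2.242994 − -2.617994 = 0.375000
ω = Δθ/dt = 0.375000/0.5 = 0.7500
R = Δx/(sin θ' − sin θ) = 2.0000
v = R·ω = 2.0000·0.7500 = 1.5000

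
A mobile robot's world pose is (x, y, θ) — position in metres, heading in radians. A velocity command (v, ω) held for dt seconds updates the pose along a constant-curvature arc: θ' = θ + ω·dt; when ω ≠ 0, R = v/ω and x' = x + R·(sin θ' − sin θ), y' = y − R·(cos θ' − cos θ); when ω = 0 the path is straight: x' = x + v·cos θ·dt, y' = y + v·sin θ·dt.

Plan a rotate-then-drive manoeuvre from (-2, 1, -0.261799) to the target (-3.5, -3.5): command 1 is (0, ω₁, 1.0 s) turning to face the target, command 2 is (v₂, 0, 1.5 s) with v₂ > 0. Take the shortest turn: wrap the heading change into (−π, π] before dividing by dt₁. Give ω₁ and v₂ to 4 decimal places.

ω₁ = -1.6307, v₂ = 3.1623

heading to target = atan2(-3.5−1, -3.5−-2) = -1.8925
Δθ = wrap(-1.8925 − -0.2618) = -1.6307; ω₁ = Δθ/dt₁ = -1.6307
distance = √((-3.5−-2)² + (-3.5−1)²) = 4.7434; v₂ = distance/dt₂ = 3.1623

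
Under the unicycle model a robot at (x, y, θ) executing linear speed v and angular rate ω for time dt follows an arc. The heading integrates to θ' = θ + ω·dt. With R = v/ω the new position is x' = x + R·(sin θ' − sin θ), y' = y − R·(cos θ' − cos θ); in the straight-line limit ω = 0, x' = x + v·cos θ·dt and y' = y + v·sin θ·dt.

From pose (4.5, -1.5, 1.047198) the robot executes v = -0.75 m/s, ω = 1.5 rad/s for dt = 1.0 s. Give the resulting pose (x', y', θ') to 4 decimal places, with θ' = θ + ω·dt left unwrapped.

θ' = 1.0472 + 1.5·1.0 = 2.5472
R = v/ω = -0.75/1.5 = -0.5000
x' = 4.5 + -0.5000·(sin 2.5472 − sin 1.0472) = 4.6530
y' = -1.5 − -0.5000·(cos 2.5472 − cos 1.0472) = -2.1642

(4.6530, -2.1642, 2.5472)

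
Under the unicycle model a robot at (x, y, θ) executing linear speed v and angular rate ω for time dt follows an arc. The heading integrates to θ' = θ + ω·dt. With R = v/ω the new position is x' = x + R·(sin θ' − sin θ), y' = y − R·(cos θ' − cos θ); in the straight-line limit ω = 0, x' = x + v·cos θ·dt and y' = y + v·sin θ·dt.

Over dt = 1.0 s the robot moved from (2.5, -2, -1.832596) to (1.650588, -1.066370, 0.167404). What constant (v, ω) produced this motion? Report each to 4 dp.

v = -1.5000, ω = 2.0000

Δθ = 0.167404 − -1.832596 = 2.000000
ω = Δθ/dt = 2.000000/1.0 = 2.0000
R = −Δy/(cos θ' − cos θ) = -0.7500
v = R·ω = -0.7500·2.0000 = -1.5000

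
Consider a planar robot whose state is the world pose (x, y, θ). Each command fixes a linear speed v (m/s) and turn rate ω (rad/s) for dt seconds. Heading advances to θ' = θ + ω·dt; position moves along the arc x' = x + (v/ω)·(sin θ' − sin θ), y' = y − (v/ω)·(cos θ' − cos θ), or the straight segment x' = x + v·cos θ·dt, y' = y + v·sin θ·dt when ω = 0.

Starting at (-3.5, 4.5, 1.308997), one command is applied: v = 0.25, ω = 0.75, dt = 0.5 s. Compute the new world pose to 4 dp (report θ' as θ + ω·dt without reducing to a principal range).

θ' = 1.3090 + 0.75·0.5 = 1.6840
R = v/ω = 0.25/0.75 = 0.3333
x' = -3.5 + 0.3333·(sin 1.6840 − sin 1.3090) = -3.4908
y' = 4.5 − 0.3333·(cos 1.6840 − cos 1.3090) = 4.6239

(-3.4908, 4.6239, 1.6840)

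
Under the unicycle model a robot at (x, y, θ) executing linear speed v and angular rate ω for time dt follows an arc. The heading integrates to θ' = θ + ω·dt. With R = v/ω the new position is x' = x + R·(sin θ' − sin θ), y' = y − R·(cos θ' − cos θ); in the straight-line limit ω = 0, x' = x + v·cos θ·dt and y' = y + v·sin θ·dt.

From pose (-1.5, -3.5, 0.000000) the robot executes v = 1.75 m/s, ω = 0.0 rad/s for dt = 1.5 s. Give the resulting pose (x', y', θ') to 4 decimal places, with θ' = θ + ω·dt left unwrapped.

(1.1250, -3.5000, 0.0000)

θ' = 0.0000 + 0.0·1.5 = 0.0000
ω = 0 → straight: x' = -1.5 + 1.75·cos(0.0000)·1.5 = 1.1250
y' = -3.5 + 1.75·sin(0.0000)·1.5 = -3.5000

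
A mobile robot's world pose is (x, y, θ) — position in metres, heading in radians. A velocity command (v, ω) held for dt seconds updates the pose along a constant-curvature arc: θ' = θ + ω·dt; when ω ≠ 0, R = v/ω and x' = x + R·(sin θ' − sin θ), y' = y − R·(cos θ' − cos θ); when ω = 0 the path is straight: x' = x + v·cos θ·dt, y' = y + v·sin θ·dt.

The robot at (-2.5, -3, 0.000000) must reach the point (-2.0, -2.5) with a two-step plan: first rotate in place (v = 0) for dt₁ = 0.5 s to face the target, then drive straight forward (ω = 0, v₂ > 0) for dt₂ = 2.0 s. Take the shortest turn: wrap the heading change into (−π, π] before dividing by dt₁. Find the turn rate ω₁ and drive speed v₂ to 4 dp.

ω₁ = 1.5708, v₂ = 0.3536

heading to target = atan2(-2.5−-3, -2−-2.5) = 0.7854
Δθ = wrap(0.7854 − 0.0000) = 0.7854; ω₁ = Δθ/dt₁ = 1.5708
distance = √((-2−-2.5)² + (-2.5−-3)²) = 0.7071; v₂ = distance/dt₂ = 0.3536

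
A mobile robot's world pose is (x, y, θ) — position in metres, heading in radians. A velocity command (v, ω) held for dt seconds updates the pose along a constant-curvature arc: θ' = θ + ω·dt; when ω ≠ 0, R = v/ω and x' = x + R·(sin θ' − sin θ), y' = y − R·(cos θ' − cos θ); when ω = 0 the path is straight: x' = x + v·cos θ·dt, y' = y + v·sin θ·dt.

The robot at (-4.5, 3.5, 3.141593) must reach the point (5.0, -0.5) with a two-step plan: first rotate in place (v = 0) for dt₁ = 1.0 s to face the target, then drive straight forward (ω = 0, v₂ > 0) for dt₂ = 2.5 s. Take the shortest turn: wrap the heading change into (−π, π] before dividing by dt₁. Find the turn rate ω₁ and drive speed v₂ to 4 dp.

ω₁ = 2.7431, v₂ = 4.1231

heading to target = atan2(-0.5−3.5, 5−-4.5) = -0.3985
Δθ = wrap(-0.3985 − 3.1416) = 2.7431; ω₁ = Δθ/dt₁ = 2.7431
distance = √((5−-4.5)² + (-0.5−3.5)²) = 10.3078; v₂ = distance/dt₂ = 4.1231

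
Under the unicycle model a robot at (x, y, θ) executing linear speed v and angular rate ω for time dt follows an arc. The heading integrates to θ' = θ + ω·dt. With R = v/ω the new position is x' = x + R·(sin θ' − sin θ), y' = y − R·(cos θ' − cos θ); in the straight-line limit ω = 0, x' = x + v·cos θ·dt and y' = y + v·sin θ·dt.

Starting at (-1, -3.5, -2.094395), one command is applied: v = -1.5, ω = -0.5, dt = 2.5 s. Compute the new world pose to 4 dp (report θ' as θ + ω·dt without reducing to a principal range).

(2.2023, -2.0615, -3.3444)

θ' = -2.0944 + -0.5·2.5 = -3.3444
R = v/ω = -1.5/-0.5 = 3.0000
x' = -1 + 3.0000·(sin -3.3444 − sin -2.0944) = 2.2023
y' = -3.5 − 3.0000·(cos -3.3444 − cos -2.0944) = -2.0615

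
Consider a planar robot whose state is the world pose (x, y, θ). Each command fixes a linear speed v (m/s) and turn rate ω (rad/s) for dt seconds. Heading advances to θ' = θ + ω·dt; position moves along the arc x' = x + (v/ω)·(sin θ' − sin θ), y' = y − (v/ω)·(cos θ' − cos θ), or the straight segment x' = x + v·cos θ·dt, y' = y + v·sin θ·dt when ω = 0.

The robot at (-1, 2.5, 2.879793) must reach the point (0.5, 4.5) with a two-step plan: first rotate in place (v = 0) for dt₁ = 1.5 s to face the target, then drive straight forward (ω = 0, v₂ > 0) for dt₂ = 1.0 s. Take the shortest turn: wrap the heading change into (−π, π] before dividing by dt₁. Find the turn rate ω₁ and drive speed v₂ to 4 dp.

heading to target = atan2(4.5−2.5, 0.5−-1) = 0.9273
Δθ = wrap(0.9273 − 2.8798) = -1.9525; ω₁ = Δθ/dt₁ = -1.3017
distance = √((0.5−-1)² + (4.5−2.5)²) = 2.5000; v₂ = distance/dt₂ = 2.5000

ω₁ = -1.3017, v₂ = 2.5000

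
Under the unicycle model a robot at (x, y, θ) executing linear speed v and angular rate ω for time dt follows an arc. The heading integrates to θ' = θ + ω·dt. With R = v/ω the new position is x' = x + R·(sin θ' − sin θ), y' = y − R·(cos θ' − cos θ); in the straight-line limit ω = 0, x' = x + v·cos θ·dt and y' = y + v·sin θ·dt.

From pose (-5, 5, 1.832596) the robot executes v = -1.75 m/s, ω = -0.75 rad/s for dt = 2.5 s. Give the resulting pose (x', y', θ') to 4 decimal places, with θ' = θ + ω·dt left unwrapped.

θ' = 1.8326 + -0.75·2.5 = -0.0424
R = v/ω = -1.75/-0.75 = 2.3333
x' = -5 + 2.3333·(sin -0.0424 − sin 1.8326) = -7.3527
y' = 5 − 2.3333·(cos -0.0424 − cos 1.8326) = 2.0649

(-7.3527, 2.0649, -0.0424)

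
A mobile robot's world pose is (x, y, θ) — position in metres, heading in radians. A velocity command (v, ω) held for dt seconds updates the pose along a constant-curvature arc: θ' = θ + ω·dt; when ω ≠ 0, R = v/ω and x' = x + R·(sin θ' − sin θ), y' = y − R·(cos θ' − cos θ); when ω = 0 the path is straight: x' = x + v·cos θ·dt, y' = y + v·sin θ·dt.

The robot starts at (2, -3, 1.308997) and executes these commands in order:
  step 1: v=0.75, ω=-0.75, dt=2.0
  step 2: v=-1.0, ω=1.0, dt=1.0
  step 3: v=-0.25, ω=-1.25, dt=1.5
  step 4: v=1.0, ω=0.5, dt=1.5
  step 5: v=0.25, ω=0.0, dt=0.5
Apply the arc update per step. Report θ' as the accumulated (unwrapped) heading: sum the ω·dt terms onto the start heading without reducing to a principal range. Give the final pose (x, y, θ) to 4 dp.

step 1: θ'=-0.1910 (R=-1.0000) → pose (3.1558, -2.2770, -0.1910)
step 2: θ'=0.8090 (R=-1.0000) → pose (2.2423, -2.5686, 0.8090)
step 3: θ'=-1.0660 (R=0.2000) → pose (1.9226, -2.5273, -1.0660)
step 4: θ'=-0.3160 (R=2.0000) → pose (3.0516, -3.4610, -0.3160)
step 5: θ'=-0.3160 (straight) → pose (3.1704, -3.4998, -0.3160)

(3.1704, -3.4998, -0.3160)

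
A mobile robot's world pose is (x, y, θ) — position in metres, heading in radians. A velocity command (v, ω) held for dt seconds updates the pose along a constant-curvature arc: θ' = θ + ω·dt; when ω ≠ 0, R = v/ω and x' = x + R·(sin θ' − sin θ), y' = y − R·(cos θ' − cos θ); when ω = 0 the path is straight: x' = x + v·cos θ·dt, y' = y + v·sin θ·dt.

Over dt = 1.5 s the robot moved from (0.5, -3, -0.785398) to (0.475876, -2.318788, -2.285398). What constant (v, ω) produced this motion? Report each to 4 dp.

v = -0.5000, ω = -1.0000

Δθ = -2.285398 − -0.785398 = -1.500000
ω = Δθ/dt = -1.500000/1.5 = -1.0000
R = −Δy/(cos θ' − cos θ) = 0.5000
v = R·ω = 0.5000·-1.0000 = -0.5000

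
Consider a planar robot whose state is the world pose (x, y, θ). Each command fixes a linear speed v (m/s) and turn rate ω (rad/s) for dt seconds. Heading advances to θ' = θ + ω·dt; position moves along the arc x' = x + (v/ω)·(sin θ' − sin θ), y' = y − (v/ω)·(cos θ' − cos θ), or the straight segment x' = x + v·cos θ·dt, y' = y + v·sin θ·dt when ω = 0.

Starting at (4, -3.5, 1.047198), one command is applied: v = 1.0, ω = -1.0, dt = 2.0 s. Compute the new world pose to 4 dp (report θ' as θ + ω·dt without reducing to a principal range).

(5.6811, -3.4206, -0.9528)

θ' = 1.0472 + -1.0·2.0 = -0.9528
R = v/ω = 1.0/-1.0 = -1.0000
x' = 4 + -1.0000·(sin -0.9528 − sin 1.0472) = 5.6811
y' = -3.5 − -1.0000·(cos -0.9528 − cos 1.0472) = -3.4206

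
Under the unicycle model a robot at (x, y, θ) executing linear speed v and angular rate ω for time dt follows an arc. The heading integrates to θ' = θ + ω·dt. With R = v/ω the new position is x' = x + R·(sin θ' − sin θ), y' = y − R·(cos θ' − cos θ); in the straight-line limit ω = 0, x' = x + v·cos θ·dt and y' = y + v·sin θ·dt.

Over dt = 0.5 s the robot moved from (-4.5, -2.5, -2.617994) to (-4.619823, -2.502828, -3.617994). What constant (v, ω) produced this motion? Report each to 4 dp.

v = 0.2500, ω = -2.0000

Δθ = -3.617994 − -2.617994 = -1.000000
ω = Δθ/dt = -1.000000/0.5 = -2.0000
R = Δx/(sin θ' − sin θ) = -0.1250
v = R·ω = -0.1250·-2.0000 = 0.2500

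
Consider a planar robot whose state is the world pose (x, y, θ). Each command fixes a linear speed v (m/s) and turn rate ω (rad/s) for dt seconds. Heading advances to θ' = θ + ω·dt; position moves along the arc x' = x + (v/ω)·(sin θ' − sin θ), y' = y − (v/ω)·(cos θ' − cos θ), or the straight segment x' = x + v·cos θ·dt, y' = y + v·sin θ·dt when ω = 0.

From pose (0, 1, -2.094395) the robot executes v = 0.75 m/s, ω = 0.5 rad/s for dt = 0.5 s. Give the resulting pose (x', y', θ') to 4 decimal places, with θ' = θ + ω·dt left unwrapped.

θ' = -2.0944 + 0.5·0.5 = -1.8444
R = v/ω = 0.75/0.5 = 1.5000
x' = 0 + 1.5000·(sin -1.8444 − sin -2.0944) = -0.1452
y' = 1 − 1.5000·(cos -1.8444 − cos -2.0944) = 0.6553

(-0.1452, 0.6553, -1.8444)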